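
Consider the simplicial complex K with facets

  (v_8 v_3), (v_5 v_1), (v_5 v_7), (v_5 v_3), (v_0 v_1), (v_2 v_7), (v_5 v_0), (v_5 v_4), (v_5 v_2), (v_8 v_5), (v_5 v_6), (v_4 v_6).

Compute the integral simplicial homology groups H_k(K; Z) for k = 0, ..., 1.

Fix the vertex order v_0 < v_1 < v_2 < v_3 < v_4 < v_5 < v_6 < v_7 < v_8 and write every simplex with vertices in increasing order. Then dim K = 1 and the simplices of K are:

  0-simplices (9): [v_0], [v_1], [v_2], [v_3], [v_4], [v_5], [v_6], [v_7], [v_8]
  1-simplices (12): [v_0,v_1], [v_0,v_5], [v_1,v_5], [v_2,v_5], [v_2,v_7], [v_3,v_5], [v_3,v_8], [v_4,v_5], [v_4,v_6], [v_5,v_6], [v_5,v_7], [v_5,v_8]

giving chain groups C_0 ≅ Z^9, C_1 ≅ Z^12.

∂_1: C_1 → C_0 maps an edge to its endpoints' difference, ∂[p,q] = q − p. For instance
  ∂[v_2,v_7] = [v_7] − [v_2].
This gives a 9×12 integer matrix of rank 8; reducing to Smith normal form yields diagonal entries (1,1,1,1,1,1,1,1).

Now H_k = ker ∂_k / im ∂_{k+1}, so:

  H_0: rank C_0 − rank ∂_1 = 9 − 8 = 1, and the invariant factors of ∂_1 are all 1, so H_0 = Z.
  H_1: rank ker ∂_1 − rank ∂_2 = (12 − 8) − 0 = 4, and there is no ∂_2, so H_1 = Z^4.

H_0 ≅ Z,  H_1 ≅ Z^4.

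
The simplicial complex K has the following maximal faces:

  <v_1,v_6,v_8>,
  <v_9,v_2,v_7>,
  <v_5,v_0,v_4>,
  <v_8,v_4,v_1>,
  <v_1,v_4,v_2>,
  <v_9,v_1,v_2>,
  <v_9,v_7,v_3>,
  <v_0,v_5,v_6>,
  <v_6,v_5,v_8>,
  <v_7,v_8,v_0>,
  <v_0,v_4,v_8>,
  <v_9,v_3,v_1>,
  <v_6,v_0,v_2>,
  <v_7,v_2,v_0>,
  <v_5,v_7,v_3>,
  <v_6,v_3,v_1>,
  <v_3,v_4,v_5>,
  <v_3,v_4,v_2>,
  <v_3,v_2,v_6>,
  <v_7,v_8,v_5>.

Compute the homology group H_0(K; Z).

We work with the vertex ordering v_0 < v_1 < v_2 < v_3 < v_4 < v_5 < v_6 < v_7 < v_8 < v_9. The simplices of K, each written with vertices in increasing order, are:

  0-simplices (10): [v_0], [v_1], [v_2], [v_3], [v_4], [v_5], [v_6], [v_7], [v_8], [v_9]
  1-simplices (30): (30 of them)
  2-simplices (20): (20 of them)

giving chain groups C_0 ≅ Z^10, C_1 ≅ Z^30, C_2 ≅ Z^20.

The boundary map ∂_1: C_1 → C_0 maps an edge to its endpoints' difference, ∂[p,q] = q − p.
The 10×30 boundary matrix has rank 9 and Smith normal form diag(1,1,1,1,1,1,1,1,1).

Boundary ∂_2: C_2 → C_1 sends each 2-simplex [p,q,r] to [q,r] − [p,r] + [p,q]. For instance
  ∂[v_1,v_6,v_8] = [v_6,v_8] − [v_1,v_8] + [v_1,v_6],
  ∂[v_2,v_3,v_6] = [v_3,v_6] − [v_2,v_6] + [v_2,v_3].
This gives a 30×20 integer matrix of rank 20; reducing to Smith normal form yields diagonal entries (1,1,1,1,1,1,1,1,1,1,1,1,1,1,1,1,1,1,1,2).

Computing H_k = (kernel of ∂_k) / (image of ∂_{k+1}):

  H_0: rank C_0 − rank ∂_1 = 10 − 9 = 1, and the invariant factors of ∂_1 are all 1, so H_0 = Z.

H_0 ≅ Z.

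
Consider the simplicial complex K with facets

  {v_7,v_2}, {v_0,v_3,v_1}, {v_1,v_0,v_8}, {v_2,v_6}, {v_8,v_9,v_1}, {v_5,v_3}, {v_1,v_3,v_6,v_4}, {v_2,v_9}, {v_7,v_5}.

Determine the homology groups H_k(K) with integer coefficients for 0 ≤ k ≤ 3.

H_0 ≅ Z,  H_1 ≅ Z^2,  H_2 = 0,  H_3 = 0.

Fix the vertex order v_0 < v_1 < v_2 < v_3 < v_4 < v_5 < v_6 < v_7 < v_8 < v_9 and write every simplex with vertices in increasing order. Then dim K = 3 and the simplices of K are:

  0-simplices (10): [v_0], [v_1], [v_2], [v_3], [v_4], [v_5], [v_6], [v_7], [v_8], [v_9]
  1-simplices (17): (17 of them)
  2-simplices (7): [v_0,v_1,v_3], [v_0,v_1,v_8], [v_1,v_3,v_4], [v_1,v_3,v_6], [v_1,v_4,v_6], [v_1,v_8,v_9], [v_3,v_4,v_6]
  3-simplices (1): [v_1,v_3,v_4,v_6]

Hence C_0 ≅ Z^10, C_1 ≅ Z^17, C_2 ≅ Z^7, C_3 ≅ Z^1.

The boundary map ∂_1: C_1 → C_0 is given by ∂[p,q] = [q] − [p]. For instance
  ∂[v_1,v_8] = [v_8] − [v_1].
As a 10×17 matrix over Z this has rank 9, with invariant factors (1,1,1,1,1,1,1,1,1).

The boundary map ∂_2: C_2 → C_1 sends each 2-simplex [p,q,r] to [q,r] − [p,r] + [p,q]. For instance
  ∂[v_1,v_4,v_6] = [v_4,v_6] − [v_1,v_6] + [v_1,v_4],
  ∂[v_1,v_8,v_9] = [v_8,v_9] − [v_1,v_9] + [v_1,v_8].
The 17×7 boundary matrix has rank 6 and Smith normal form diag(1,1,1,1,1,1).

The boundary map ∂_3: C_3 → C_2 sends each 3-simplex σ to the alternating sum Σ_i (−1)^i (σ with its i-th vertex removed). For instance
  ∂[v_1,v_3,v_4,v_6] = [v_3,v_4,v_6] − [v_1,v_4,v_6] + [v_1,v_3,v_6] − [v_1,v_3,v_4].
The 7×1 boundary matrix has rank 1 and Smith normal form diag(1).

From H_k ≅ ker(∂_k) / im(∂_{k+1}) we obtain:

  H_0: rank C_0 − rank ∂_1 = 10 − 9 = 1, and the invariant factors of ∂_1 are all 1, so H_0 ≅ Z.
  H_1: rank ker ∂_1 − rank ∂_2 = (17 − 9) − 6 = 2, and the invariant factors of ∂_2 are all 1, so H_1 ≅ Z^2.
  H_2: rank ker ∂_2 − rank ∂_3 = (7 − 6) − 1 = 0, and the invariant factors of ∂_3 are all 1, so H_2 ≅ 0.
  H_3: rank ker ∂_3 − rank ∂_4 = (1 − 1) − 0 = 0, and there is no ∂_4, so H_3 ≅ 0.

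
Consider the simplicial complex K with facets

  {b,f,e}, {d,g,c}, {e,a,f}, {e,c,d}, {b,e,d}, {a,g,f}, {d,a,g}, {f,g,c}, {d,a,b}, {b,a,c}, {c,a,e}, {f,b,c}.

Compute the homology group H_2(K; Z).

Order the vertices as a < b < c < d < e < f < g. Listing each simplex with vertices in this order, K has dimension 2 with simplices:

  0-simplices (7): a, b, c, d, e, f, g
  1-simplices (18): ab, ac, ad, ae, af, ag, bc, bd, be, bf, cd, ce, cf, cg, de, dg, ef, fg
  2-simplices (12): abc, abd, ace, adg, aef, afg, bcf, bde, bef, cde, cdg, cfg

so the chain groups are C_0 ≅ Z^7, C_1 ≅ Z^18, C_2 ≅ Z^12.

∂_1: C_1 → C_0 is given by ∂[p,q] = [q] − [p]. For instance
  ∂cg = g − c.
This gives a 7×18 integer matrix of rank 6; reducing to Smith normal form yields diagonal entries (1,1,1,1,1,1).

Boundary ∂_2: C_2 → C_1 acts by ∂[p,q,r] = [q,r] − [p,r] + [p,q]. For instance
  ∂cfg = fg − cg + cf,
  ∂cdg = dg − cg + cd.
As a 18×12 matrix over Z this has rank 12, with invariant factors (1,1,1,1,1,1,1,1,1,1,1,2).

Computing H_k = (kernel of ∂_k) / (image of ∂_{k+1}):

  H_2: rank ker ∂_2 − rank ∂_3 = (12 − 12) − 0 = 0, and there is no ∂_3, so H_2 ≅ 0.

H_2 = 0.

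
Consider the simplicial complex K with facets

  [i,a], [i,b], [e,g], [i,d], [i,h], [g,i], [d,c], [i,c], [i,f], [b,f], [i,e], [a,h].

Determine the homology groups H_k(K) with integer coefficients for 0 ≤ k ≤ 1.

H_0 = Z,  H_1 = Z^4.

We work with the vertex ordering a < b < c < d < e < f < g < h < i. The simplices of K, each written with vertices in increasing order, are:

  0-simplices (9): a, b, c, d, e, f, g, h, i
  1-simplices (12): ah, ai, bf, bi, cd, ci, di, eg, ei, fi, gi, hi

Hence C_0 ≅ Z^9, C_1 ≅ Z^12.

The boundary map ∂_1: C_1 → C_0 is given by ∂[p,q] = [q] − [p].
As a 9×12 matrix over Z this has rank 8, with invariant factors (1,1,1,1,1,1,1,1).

Reading off H_k = ker ∂_k / im ∂_{k+1}:

  H_0: rank C_0 − rank ∂_1 = 9 − 8 = 1, and the invariant factors of ∂_1 are all 1, so H_0 = Z.
  H_1: rank ker ∂_1 − rank ∂_2 = (12 − 8) − 0 = 4, and there is no ∂_2, so H_1 = Z^4.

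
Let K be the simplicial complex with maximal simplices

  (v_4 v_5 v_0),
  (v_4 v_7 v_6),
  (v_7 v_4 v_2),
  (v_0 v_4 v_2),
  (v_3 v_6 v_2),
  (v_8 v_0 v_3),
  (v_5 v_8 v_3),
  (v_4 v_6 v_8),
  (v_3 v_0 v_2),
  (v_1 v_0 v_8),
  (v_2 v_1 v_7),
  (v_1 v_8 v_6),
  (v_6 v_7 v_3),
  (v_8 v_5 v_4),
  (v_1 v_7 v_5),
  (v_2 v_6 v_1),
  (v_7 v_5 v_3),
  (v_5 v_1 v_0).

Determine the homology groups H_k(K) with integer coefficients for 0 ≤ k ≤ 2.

H_0 ≅ Z,  H_1 ≅ Z ⊕ Z/2Z,  H_2 = 0.

Fix the vertex order v_0 < v_1 < v_2 < v_3 < v_4 < v_5 < v_6 < v_7 < v_8 and write every simplex with vertices in increasing order. Then dim K = 2 and the simplices of K are:

  0-simplices (9): [v_0], [v_1], [v_2], [v_3], [v_4], [v_5], [v_6], [v_7], [v_8]
  1-simplices (27): (27 of them)
  2-simplices (18): (18 of them)

Hence C_0 ≅ Z^9, C_1 ≅ Z^27, C_2 ≅ Z^18.

The boundary map ∂_1: C_1 → C_0 sends each edge [p,q] (with p < q) to q − p.
As a 9×27 matrix over Z this has rank 8, with invariant factors (1,1,1,1,1,1,1,1).

The boundary map ∂_2: C_2 → C_1 sends each 2-simplex [p,q,r] to [q,r] − [p,r] + [p,q]. For instance
  ∂[v_4,v_6,v_7] = [v_6,v_7] − [v_4,v_7] + [v_4,v_6],
  ∂[v_1,v_2,v_6] = [v_2,v_6] − [v_1,v_6] + [v_1,v_2].
The 27×18 boundary matrix has rank 18 and Smith normal form diag(1,1,1,1,1,1,1,1,1,1,1,1,1,1,1,1,1,2).

Reading off H_k = ker ∂_k / im ∂_{k+1}:

  H_0: rank C_0 − rank ∂_1 = 9 − 8 = 1, and the invariant factors of ∂_1 are all 1, so H_0 ≅ Z.
  H_1: rank ker ∂_1 − rank ∂_2 = (27 − 8) − 18 = 1, and ∂_2 has invariant factor 2 > 1, so H_1 ≅ Z ⊕ Z/2Z.
  H_2: rank ker ∂_2 − rank ∂_3 = (18 − 18) − 0 = 0, and there is no ∂_3, so H_2 ≅ 0.

(K is a triangulation of the Klein bottle.)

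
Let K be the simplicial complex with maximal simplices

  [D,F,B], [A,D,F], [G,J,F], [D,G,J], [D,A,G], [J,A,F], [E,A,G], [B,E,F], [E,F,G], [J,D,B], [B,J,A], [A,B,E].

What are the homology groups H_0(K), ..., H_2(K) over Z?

H_0 ≅ Z,  H_1 ≅ Z_2,  H_2 = 0.

Order the vertices as A < B < D < E < F < G < J. Listing each simplex with vertices in this order, K has dimension 2 with simplices:

  0-simplices (7): A, B, D, E, F, G, J
  1-simplices (18): AB, AD, AE, AF, AG, AJ, BD, BE, BF, BJ, DF, DG, DJ, EF, EG, FG, FJ, GJ
  2-simplices (12): ABE, ABJ, ADF, ADG, AEG, AFJ, BDF, BDJ, BEF, DGJ, EFG, FGJ

Hence C_0 ≅ Z^7, C_1 ≅ Z^18, C_2 ≅ Z^12.

The boundary map ∂_1: C_1 → C_0 maps an edge to its endpoints' difference, ∂[p,q] = q − p.
The 7×18 boundary matrix has rank 6 and Smith normal form diag(1,1,1,1,1,1).

The boundary map ∂_2: C_2 → C_1 sends each 2-simplex [p,q,r] to [q,r] − [p,r] + [p,q]. For instance
  ∂BDF = DF − BF + BD,
  ∂FGJ = GJ − FJ + FG.
This gives a 18×12 integer matrix of rank 12; reducing to Smith normal form yields diagonal entries (1,1,1,1,1,1,1,1,1,1,1,2).

Reading off H_k = ker ∂_k / im ∂_{k+1}:

  H_0: rank C_0 − rank ∂_1 = 7 − 6 = 1, and the invariant factors of ∂_1 are all 1, so H_0 ≅ Z.
  H_1: rank ker ∂_1 − rank ∂_2 = (18 − 6) − 12 = 0, and ∂_2 has invariant factor 2 > 1, so H_1 ≅ Z_2.
  H_2: rank ker ∂_2 − rank ∂_3 = (12 − 12) − 0 = 0, and there is no ∂_3, so H_2 ≅ 0.

As a check, the Euler characteristic is 7 − 18 + 12 = 1, which agrees with 1 − 0 + 0 = 1.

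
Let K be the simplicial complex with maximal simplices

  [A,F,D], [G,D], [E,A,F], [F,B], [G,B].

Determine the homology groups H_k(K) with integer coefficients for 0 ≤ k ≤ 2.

Fix the vertex order A < B < D < E < F < G and write every simplex with vertices in increasing order. Then dim K = 2 and the simplices of K are:

  0-simplices (6): A, B, D, E, F, G
  1-simplices (8): AD, AE, AF, BF, BG, DF, DG, EF
  2-simplices (2): ADF, AEF

so the chain groups are C_0 ≅ Z^6, C_1 ≅ Z^8, C_2 ≅ Z^2.

The boundary map ∂_1: C_1 → C_0 sends each edge [p,q] (with p < q) to q − p. For instance
  ∂BG = G − B.
This gives a 6×8 integer matrix of rank 5; reducing to Smith normal form yields diagonal entries (1,1,1,1,1).

Boundary ∂_2: C_2 → C_1 sends each 2-simplex [p,q,r] to [q,r] − [p,r] + [p,q]. For instance
  ∂AEF = EF − AF + AE,
  ∂ADF = DF − AF + AD.
The resulting 8×2 matrix has rank 2, and its Smith normal form has invariant factors (1,1).

Computing H_k = (kernel of ∂_k) / (image of ∂_{k+1}):

  H_0: rank C_0 − rank ∂_1 = 6 − 5 = 1, and the invariant factors of ∂_1 are all 1, so H_0 = Z.
  H_1: rank ker ∂_1 − rank ∂_2 = (8 − 5) − 2 = 1, and the invariant factors of ∂_2 are all 1, so H_1 = Z.
  H_2: rank ker ∂_2 − rank ∂_3 = (2 − 2) − 0 = 0, and there is no ∂_3, so H_2 = 0.

H_0 = Z,  H_1 = Z,  H_2 = 0.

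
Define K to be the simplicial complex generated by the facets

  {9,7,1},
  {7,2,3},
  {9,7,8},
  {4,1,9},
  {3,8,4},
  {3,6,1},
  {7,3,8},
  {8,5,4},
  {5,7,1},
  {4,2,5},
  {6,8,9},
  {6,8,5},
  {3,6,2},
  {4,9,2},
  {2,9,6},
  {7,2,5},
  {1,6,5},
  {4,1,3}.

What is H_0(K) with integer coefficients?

Fix the vertex order 1 < 2 < 3 < 4 < 5 < 6 < 7 < 8 < 9 and write every simplex with vertices in increasing order. Then dim K = 2 and the simplices of K are:

  0-simplices (9): [1], [2], [3], [4], [5], [6], [7], [8], [9]
  1-simplices (27): (27 of them)
  2-simplices (18): [1,3,4], [1,3,6], [1,4,9], [1,5,6], [1,5,7], [1,7,9], [2,3,6], [2,3,7], [2,4,5], [2,4,9], [2,5,7], [2,6,9], [3,4,8], [3,7,8], [4,5,8], [5,6,8], [6,8,9], [7,8,9]

Hence C_0 ≅ Z^9, C_1 ≅ Z^27, C_2 ≅ Z^18.

Boundary ∂_1: C_1 → C_0 maps an edge to its endpoints' difference, ∂[p,q] = q − p. For instance
  ∂[4,5] = [5] − [4].
The 9×27 boundary matrix has rank 8 and Smith normal form diag(1,1,1,1,1,1,1,1).

∂_2: C_2 → C_1 maps a triangle to the signed sum of its edges. For instance
  ∂[2,4,5] = [4,5] − [2,5] + [2,4],
  ∂[2,6,9] = [6,9] − [2,9] + [2,6].
This gives a 27×18 integer matrix of rank 17; reducing to Smith normal form yields diagonal entries (1,1,1,1,1,1,1,1,1,1,1,1,1,1,1,1,1).

Computing H_k = (kernel of ∂_k) / (image of ∂_{k+1}):

  H_0: rank C_0 − rank ∂_1 = 9 − 8 = 1, and the invariant factors of ∂_1 are all 1, so H_0 = Z.

(K is a triangulation of the torus T^2.)

H_0 ≅ Z.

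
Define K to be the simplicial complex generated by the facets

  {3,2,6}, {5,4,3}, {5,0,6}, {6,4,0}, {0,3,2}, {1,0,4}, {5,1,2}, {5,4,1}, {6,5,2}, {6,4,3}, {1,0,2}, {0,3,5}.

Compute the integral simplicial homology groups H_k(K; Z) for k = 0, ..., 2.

H_0 ≅ Z,  H_1 ≅ Z/2,  H_2 = 0.

Take the total order 0 < 1 < 2 < 3 < 4 < 5 < 6 on the vertex set. Then K (dimension 2) consists of the simplices:

  0-simplices (7): [0], [1], [2], [3], [4], [5], [6]
  1-simplices (18): [0,1], [0,2], [0,3], [0,4], [0,5], [0,6], [1,2], [1,4], [1,5], [2,3], [2,5], [2,6], [3,4], [3,5], [3,6], [4,5], [4,6], [5,6]
  2-simplices (12): [0,1,2], [0,1,4], [0,2,3], [0,3,5], [0,4,6], [0,5,6], [1,2,5], [1,4,5], [2,3,6], [2,5,6], [3,4,5], [3,4,6]

Hence C_0 ≅ Z^7, C_1 ≅ Z^18, C_2 ≅ Z^12.

∂_1: C_1 → C_0 is given by ∂[p,q] = [q] − [p]. For instance
  ∂[2,3] = [3] − [2].
The resulting 7×18 matrix has rank 6, and its Smith normal form has invariant factors (1,1,1,1,1,1).

Boundary ∂_2: C_2 → C_1 acts by ∂[p,q,r] = [q,r] − [p,r] + [p,q]. For instance
  ∂[0,2,3] = [2,3] − [0,3] + [0,2],
  ∂[3,4,5] = [4,5] − [3,5] + [3,4].
The 18×12 boundary matrix has rank 12 and Smith normal form diag(1,1,1,1,1,1,1,1,1,1,1,2).

Reading off H_k = ker ∂_k / im ∂_{k+1}:

  H_0: rank C_0 − rank ∂_1 = 7 − 6 = 1, and the invariant factors of ∂_1 are all 1, so H_0 ≅ Z.
  H_1: rank ker ∂_1 − rank ∂_2 = (18 − 6) − 12 = 0, and ∂_2 has invariant factor 2 > 1, so H_1 ≅ Z/2.
  H_2: rank ker ∂_2 − rank ∂_3 = (12 − 12) − 0 = 0, and there is no ∂_3, so H_2 ≅ 0.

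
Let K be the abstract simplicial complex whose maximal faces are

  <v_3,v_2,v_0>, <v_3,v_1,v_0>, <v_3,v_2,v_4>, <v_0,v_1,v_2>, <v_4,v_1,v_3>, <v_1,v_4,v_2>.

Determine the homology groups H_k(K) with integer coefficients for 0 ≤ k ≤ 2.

H_0 = Z,  H_1 = 0,  H_2 = Z.

K has 5 vertices, 9 edges, 6 triangles.
rank ∂_0 = 0, rank ∂_1 = 4 ⇒ b_0 = 5 − 0 − 4 = 1; all invariant factors of ∂_1 are 1 so no torsion. So H_0 ≅ Z.
rank ∂_1 = 4, rank ∂_2 = 5 ⇒ b_1 = 9 − 4 − 5 = 0; all invariant factors of ∂_2 are 1 so no torsion. So H_1 ≅ 0.
rank ∂_2 = 5, rank ∂_3 = 0 ⇒ b_2 = 6 − 5 − 0 = 1. So H_2 ≅ Z.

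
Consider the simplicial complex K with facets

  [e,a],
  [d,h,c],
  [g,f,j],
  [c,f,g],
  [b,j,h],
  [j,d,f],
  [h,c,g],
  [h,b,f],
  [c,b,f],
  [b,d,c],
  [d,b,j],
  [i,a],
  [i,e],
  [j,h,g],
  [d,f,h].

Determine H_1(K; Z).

K has 10 vertices, 21 edges, 12 triangles.
rank ∂_1 = 8, rank ∂_2 = 12 ⇒ b_1 = 21 − 8 − 12 = 1; ∂_2 has invariant factor(s) [2] giving torsion. So H_1 = Z ⊕ Z/2.

H_1 ≅ Z ⊕ Z/2.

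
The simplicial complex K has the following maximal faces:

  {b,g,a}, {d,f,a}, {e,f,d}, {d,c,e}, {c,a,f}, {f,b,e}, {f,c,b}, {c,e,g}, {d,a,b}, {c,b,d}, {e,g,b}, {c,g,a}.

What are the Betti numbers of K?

Fix the vertex order a < b < c < d < e < f < g and write every simplex with vertices in increasing order. Then dim K = 2 and the simplices of K are:

  0-simplices (7): a, b, c, d, e, f, g
  1-simplices (18): ab, ac, ad, af, ag, bc, bd, be, bf, bg, cd, ce, cf, cg, de, df, ef, eg
  2-simplices (12): abd, abg, acf, acg, adf, bcd, bcf, bef, beg, cde, ceg, def

Hence C_0 ≅ Z^7, C_1 ≅ Z^18, C_2 ≅ Z^12.

Boundary ∂_1: C_1 → C_0 sends each edge [p,q] (with p < q) to q − p. For instance
  ∂df = f − d.
This gives a 7×18 integer matrix of rank 6; reducing to Smith normal form yields diagonal entries (1,1,1,1,1,1).

The boundary map ∂_2: C_2 → C_1 acts by ∂[p,q,r] = [q,r] − [p,r] + [p,q]. For instance
  ∂abd = bd − ad + ab,
  ∂bcf = cf − bf + bc.
The resulting 18×12 matrix has rank 12, and its Smith normal form has invariant factors (1,1,1,1,1,1,1,1,1,1,1,2).

From H_k ≅ ker(∂_k) / im(∂_{k+1}) we obtain:

  H_0: rank C_0 − rank ∂_1 = 7 − 6 = 1, and the invariant factors of ∂_1 are all 1, so H_0 ≅ Z.
  H_1: rank ker ∂_1 − rank ∂_2 = (18 − 6) − 12 = 0, and ∂_2 has invariant factor 2 > 1, so H_1 ≅ Z/2.
  H_2: rank ker ∂_2 − rank ∂_3 = (12 − 12) − 0 = 0, and there is no ∂_3, so H_2 ≅ 0.

As a check, the Euler characteristic is 7 − 18 + 12 = 1, which agrees with 1 − 0 + 0 = 1.

Hence the Betti numbers are b_0 = 1, b_1 = 0, b_2 = 0.

b_0 = 1, b_1 = 0, b_2 = 0.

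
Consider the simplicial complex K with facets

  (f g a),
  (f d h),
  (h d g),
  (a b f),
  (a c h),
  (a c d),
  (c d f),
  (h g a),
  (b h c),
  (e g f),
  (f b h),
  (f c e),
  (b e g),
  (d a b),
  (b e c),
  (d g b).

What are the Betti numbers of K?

b_0 = 1, b_1 = 2, b_2 = 1.

Fix the vertex order a < b < c < d < e < f < g < h and write every simplex with vertices in increasing order. Then dim K = 2 and the simplices of K are:

  0-simplices (8): a, b, c, d, e, f, g, h
  1-simplices (24): ab, ac, ad, af, ag, ah, bc, bd, be, bf, bg, bh, cd, ce, cf, ch, df, dg, dh, ef, eg, fg, fh, gh
  2-simplices (16): abd, abf, acd, ach, afg, agh, bce, bch, bdg, beg, bfh, cdf, cef, dfh, dgh, efg

so the chain groups are C_0 ≅ Z^8, C_1 ≅ Z^24, C_2 ≅ Z^16.

∂_1: C_1 → C_0 is given by ∂[p,q] = [q] − [p].
This gives a 8×24 integer matrix of rank 7; reducing to Smith normal form yields diagonal entries (1,1,1,1,1,1,1).

The boundary map ∂_2: C_2 → C_1 sends each 2-simplex [p,q,r] to [q,r] − [p,r] + [p,q]. For instance
  ∂dgh = gh − dh + dg,
  ∂agh = gh − ah + ag.
The 24×16 boundary matrix has rank 15 and Smith normal form diag(1,1,1,1,1,1,1,1,1,1,1,1,1,1,1).

From H_k ≅ ker(∂_k) / im(∂_{k+1}) we obtain:

  H_0: rank C_0 − rank ∂_1 = 8 − 7 = 1, and the invariant factors of ∂_1 are all 1, so H_0 = Z.
  H_1: rank ker ∂_1 − rank ∂_2 = (24 − 7) − 15 = 2, and the invariant factors of ∂_2 are all 1, so H_1 = Z^2.
  H_2: rank ker ∂_2 − rank ∂_3 = (16 − 15) − 0 = 1, and there is no ∂_3, so H_2 = Z.

Hence the Betti numbers are b_0 = 1, b_1 = 2, b_2 = 1.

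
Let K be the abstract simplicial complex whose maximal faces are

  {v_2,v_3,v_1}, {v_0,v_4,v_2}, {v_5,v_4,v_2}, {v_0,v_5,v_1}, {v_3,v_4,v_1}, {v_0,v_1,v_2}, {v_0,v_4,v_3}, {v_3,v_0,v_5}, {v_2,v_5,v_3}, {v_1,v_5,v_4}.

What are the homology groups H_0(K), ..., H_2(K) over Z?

H_0 = Z,  H_1 = Z/2,  H_2 = 0.

Order the vertices as v_0 < v_1 < v_2 < v_3 < v_4 < v_5. Listing each simplex with vertices in this order, K has dimension 2 with simplices:

  0-simplices (6): [v_0], [v_1], [v_2], [v_3], [v_4], [v_5]
  1-simplices (15): (15 of them)
  2-simplices (10): [v_0,v_1,v_2], [v_0,v_1,v_5], [v_0,v_2,v_4], [v_0,v_3,v_4], [v_0,v_3,v_5], [v_1,v_2,v_3], [v_1,v_3,v_4], [v_1,v_4,v_5], [v_2,v_3,v_5], [v_2,v_4,v_5]

giving chain groups C_0 ≅ Z^6, C_1 ≅ Z^15, C_2 ≅ Z^10.

Boundary ∂_1: C_1 → C_0 is given by ∂[p,q] = [q] − [p]. For instance
  ∂[v_3,v_4] = [v_4] − [v_3].
This gives a 6×15 integer matrix of rank 5; reducing to Smith normal form yields diagonal entries (1,1,1,1,1).

∂_2: C_2 → C_1 maps a triangle to the signed sum of its edges. For instance
  ∂[v_2,v_4,v_5] = [v_4,v_5] − [v_2,v_5] + [v_2,v_4],
  ∂[v_0,v_1,v_2] = [v_1,v_2] − [v_0,v_2] + [v_0,v_1].
As a 15×10 matrix over Z this has rank 10, with invariant factors (1,1,1,1,1,1,1,1,1,2).

Reading off H_k = ker ∂_k / im ∂_{k+1}:

  H_0: rank C_0 − rank ∂_1 = 6 − 5 = 1, and the invariant factors of ∂_1 are all 1, so H_0 ≅ Z.
  H_1: rank ker ∂_1 − rank ∂_2 = (15 − 5) − 10 = 0, and ∂_2 has invariant factor 2 > 1, so H_1 ≅ Z/2.
  H_2: rank ker ∂_2 − rank ∂_3 = (10 − 10) − 0 = 0, and there is no ∂_3, so H_2 ≅ 0.

As a check, the Euler characteristic is 6 − 15 + 10 = 1, which agrees with 1 − 0 + 0 = 1.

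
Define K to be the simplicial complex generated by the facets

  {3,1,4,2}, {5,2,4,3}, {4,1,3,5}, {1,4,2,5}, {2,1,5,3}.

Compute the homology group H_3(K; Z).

Order the vertices as 1 < 2 < 3 < 4 < 5. Listing each simplex with vertices in this order, K has dimension 3 with simplices:

  0-simplices (5): [1], [2], [3], [4], [5]
  1-simplices (10): [1,2], [1,3], [1,4], [1,5], [2,3], [2,4], [2,5], [3,4], [3,5], [4,5]
  2-simplices (10): [1,2,3], [1,2,4], [1,2,5], [1,3,4], [1,3,5], [1,4,5], [2,3,4], [2,3,5], [2,4,5], [3,4,5]
  3-simplices (5): [1,2,3,4], [1,2,3,5], [1,2,4,5], [1,3,4,5], [2,3,4,5]

so the chain groups are C_0 ≅ Z^5, C_1 ≅ Z^10, C_2 ≅ Z^10, C_3 ≅ Z^5.

∂_1: C_1 → C_0 sends each edge [p,q] (with p < q) to q − p.
This gives a 5×10 integer matrix of rank 4; reducing to Smith normal form yields diagonal entries (1,1,1,1).

∂_2: C_2 → C_1 maps a triangle to the signed sum of its edges. For instance
  ∂[1,3,4] = [3,4] − [1,4] + [1,3],
  ∂[2,3,4] = [3,4] − [2,4] + [2,3].
The 10×10 boundary matrix has rank 6 and Smith normal form diag(1,1,1,1,1,1).

The boundary map ∂_3: C_3 → C_2 sends each 3-simplex σ to the alternating sum Σ_i (−1)^i (σ with its i-th vertex removed). For instance
  ∂[1,2,3,5] = [2,3,5] − [1,3,5] + [1,2,5] − [1,2,3],
  ∂[2,3,4,5] = [3,4,5] − [2,4,5] + [2,3,5] − [2,3,4].
As a 10×5 matrix over Z this has rank 4, with invariant factors (1,1,1,1).

Computing H_k = (kernel of ∂_k) / (image of ∂_{k+1}):

  H_3: rank ker ∂_3 − rank ∂_4 = (5 − 4) − 0 = 1, and there is no ∂_4, so H_3 = Z.

H_3 ≅ Z.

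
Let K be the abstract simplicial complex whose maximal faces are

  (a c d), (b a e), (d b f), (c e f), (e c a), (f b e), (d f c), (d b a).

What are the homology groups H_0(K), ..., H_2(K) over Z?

H_0 = Z,  H_1 = 0,  H_2 = Z.

Order the vertices as a < b < c < d < e < f. Listing each simplex with vertices in this order, K has dimension 2 with simplices:

  0-simplices (6): a, b, c, d, e, f
  1-simplices (12): ab, ac, ad, ae, bd, be, bf, cd, ce, cf, df, ef
  2-simplices (8): abd, abe, acd, ace, bdf, bef, cdf, cef

Hence C_0 ≅ Z^6, C_1 ≅ Z^12, C_2 ≅ Z^8.

Boundary ∂_1: C_1 → C_0 maps an edge to its endpoints' difference, ∂[p,q] = q − p.
As a 6×12 matrix over Z this has rank 5, with invariant factors (1,1,1,1,1).

Boundary ∂_2: C_2 → C_1 acts by ∂[p,q,r] = [q,r] − [p,r] + [p,q]. For instance
  ∂bef = ef − bf + be,
  ∂abd = bd − ad + ab.
As a 12×8 matrix over Z this has rank 7, with invariant factors (1,1,1,1,1,1,1).

Reading off H_k = ker ∂_k / im ∂_{k+1}:

  H_0: rank C_0 − rank ∂_1 = 6 − 5 = 1, and the invariant factors of ∂_1 are all 1, so H_0 = Z.
  H_1: rank ker ∂_1 − rank ∂_2 = (12 − 5) − 7 = 0, and the invariant factors of ∂_2 are all 1, so H_1 = 0.
  H_2: rank ker ∂_2 − rank ∂_3 = (8 − 7) − 0 = 1, and there is no ∂_3, so H_2 = Z.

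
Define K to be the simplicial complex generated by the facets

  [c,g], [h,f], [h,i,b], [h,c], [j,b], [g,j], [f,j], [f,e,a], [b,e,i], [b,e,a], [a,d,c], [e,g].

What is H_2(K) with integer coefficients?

H_2 ≅ 0.

K has 10 vertices, 19 edges, 5 triangles.
rank ∂_2 = 5, rank ∂_3 = 0 ⇒ b_2 = 5 − 5 − 0 = 0. So H_2 = 0.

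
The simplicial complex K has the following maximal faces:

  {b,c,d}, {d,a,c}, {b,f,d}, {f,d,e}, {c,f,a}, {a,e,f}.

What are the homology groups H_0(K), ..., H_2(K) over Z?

H_0 ≅ Z,  H_1 ≅ Z,  H_2 = 0.

K has 6 vertices, 12 edges, 6 triangles.
rank ∂_0 = 0, rank ∂_1 = 5 ⇒ b_0 = 6 − 0 − 5 = 1; all invariant factors of ∂_1 are 1 so no torsion. So H_0 ≅ Z.
rank ∂_1 = 5, rank ∂_2 = 6 ⇒ b_1 = 12 − 5 − 6 = 1; all invariant factors of ∂_2 are 1 so no torsion. So H_1 ≅ Z.
rank ∂_2 = 6, rank ∂_3 = 0 ⇒ b_2 = 6 − 6 − 0 = 0. So H_2 ≅ 0.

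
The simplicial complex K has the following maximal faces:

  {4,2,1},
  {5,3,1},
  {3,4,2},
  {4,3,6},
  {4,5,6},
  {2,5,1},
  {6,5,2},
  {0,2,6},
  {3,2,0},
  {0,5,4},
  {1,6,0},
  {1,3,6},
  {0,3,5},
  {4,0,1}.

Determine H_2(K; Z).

H_2 = Z.

K has 7 vertices, 21 edges, 14 triangles.
rank ∂_2 = 13, rank ∂_3 = 0 ⇒ b_2 = 14 − 13 − 0 = 1. So H_2 = Z.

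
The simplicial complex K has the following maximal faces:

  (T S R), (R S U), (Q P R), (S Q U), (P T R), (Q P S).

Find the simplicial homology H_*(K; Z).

Take the total order P < Q < R < S < T < U on the vertex set. Then K (dimension 2) consists of the simplices:

  0-simplices (6): P, Q, R, S, T, U
  1-simplices (12): PQ, PR, PS, PT, QR, QS, QU, RS, RT, RU, ST, SU
  2-simplices (6): PQR, PQS, PRT, QSU, RST, RSU

so the chain groups are C_0 ≅ Z^6, C_1 ≅ Z^12, C_2 ≅ Z^6.

Boundary ∂_1: C_1 → C_0 maps an edge to its endpoints' difference, ∂[p,q] = q − p.
As a 6×12 matrix over Z this has rank 5, with invariant factors (1,1,1,1,1).

∂_2: C_2 → C_1 sends each 2-simplex [p,q,r] to [q,r] − [p,r] + [p,q]. For instance
  ∂PQR = QR − PR + PQ,
  ∂QSU = SU − QU + QS.
The 12×6 boundary matrix has rank 6 and Smith normal form diag(1,1,1,1,1,1).

Now H_k = ker ∂_k / im ∂_{k+1}, so:

  H_0: rank C_0 − rank ∂_1 = 6 − 5 = 1, and the invariant factors of ∂_1 are all 1, so H_0 = Z.
  H_1: rank ker ∂_1 − rank ∂_2 = (12 − 5) − 6 = 1, and the invariant factors of ∂_2 are all 1, so H_1 = Z.
  H_2: rank ker ∂_2 − rank ∂_3 = (6 − 6) − 0 = 0, and there is no ∂_3, so H_2 = 0.

(K is a triangulation of the cylinder S^1 x I.)

H_0 = Z,  H_1 = Z,  H_2 = 0.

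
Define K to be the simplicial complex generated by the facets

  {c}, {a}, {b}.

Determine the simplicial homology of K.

H_0 = Z^3.

Take the total order a < b < c on the vertex set. Then K (dimension 0) consists of the simplices:

  0-simplices (3): a, b, c

Hence C_0 ≅ Z^3.

Computing H_k = (kernel of ∂_k) / (image of ∂_{k+1}):

  H_0: rank C_0 − rank ∂_1 = 3 − 0 = 3, and there is no ∂_1, so H_0 ≅ Z^3.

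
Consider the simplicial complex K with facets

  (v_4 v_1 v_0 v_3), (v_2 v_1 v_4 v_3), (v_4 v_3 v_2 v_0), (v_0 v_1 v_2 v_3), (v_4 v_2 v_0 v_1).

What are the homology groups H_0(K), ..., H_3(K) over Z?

H_0 = Z,  H_1 = 0,  H_2 = 0,  H_3 = Z.

Fix the vertex order v_0 < v_1 < v_2 < v_3 < v_4 and write every simplex with vertices in increasing order. Then dim K = 3 and the simplices of K are:

  0-simplices (5): [v_0], [v_1], [v_2], [v_3], [v_4]
  1-simplices (10): [v_0,v_1], [v_0,v_2], [v_0,v_3], [v_0,v_4], [v_1,v_2], [v_1,v_3], [v_1,v_4], [v_2,v_3], [v_2,v_4], [v_3,v_4]
  2-simplices (10): [v_0,v_1,v_2], [v_0,v_1,v_3], [v_0,v_1,v_4], [v_0,v_2,v_3], [v_0,v_2,v_4], [v_0,v_3,v_4], [v_1,v_2,v_3], [v_1,v_2,v_4], [v_1,v_3,v_4], [v_2,v_3,v_4]
  3-simplices (5): [v_0,v_1,v_2,v_3], [v_0,v_1,v_2,v_4], [v_0,v_1,v_3,v_4], [v_0,v_2,v_3,v_4], [v_1,v_2,v_3,v_4]

Hence C_0 ≅ Z^5, C_1 ≅ Z^10, C_2 ≅ Z^10, C_3 ≅ Z^5.

∂_1: C_1 → C_0 is given by ∂[p,q] = [q] − [p]. For instance
  ∂[v_1,v_2] = [v_2] − [v_1].
This gives a 5×10 integer matrix of rank 4; reducing to Smith normal form yields diagonal entries (1,1,1,1).

Boundary ∂_2: C_2 → C_1 sends each 2-simplex [p,q,r] to [q,r] − [p,r] + [p,q]. For instance
  ∂[v_1,v_2,v_4] = [v_2,v_4] − [v_1,v_4] + [v_1,v_2],
  ∂[v_0,v_2,v_3] = [v_2,v_3] − [v_0,v_3] + [v_0,v_2].
As a 10×10 matrix over Z this has rank 6, with invariant factors (1,1,1,1,1,1).

∂_3: C_3 → C_2 sends each 3-simplex σ to the alternating sum Σ_i (−1)^i (σ with its i-th vertex removed). For instance
  ∂[v_0,v_1,v_2,v_4] = [v_1,v_2,v_4] − [v_0,v_2,v_4] + [v_0,v_1,v_4] − [v_0,v_1,v_2],
  ∂[v_1,v_2,v_3,v_4] = [v_2,v_3,v_4] − [v_1,v_3,v_4] + [v_1,v_2,v_4] − [v_1,v_2,v_3].
The resulting 10×5 matrix has rank 4, and its Smith normal form has invariant factors (1,1,1,1).

Computing H_k = (kernel of ∂_k) / (image of ∂_{k+1}):

  H_0: rank C_0 − rank ∂_1 = 5 − 4 = 1, and the invariant factors of ∂_1 are all 1, so H_0 ≅ Z.
  H_1: rank ker ∂_1 − rank ∂_2 = (10 − 4) − 6 = 0, and the invariant factors of ∂_2 are all 1, so H_1 ≅ 0.
  H_2: rank ker ∂_2 − rank ∂_3 = (10 − 6) − 4 = 0, and the invariant factors of ∂_3 are all 1, so H_2 ≅ 0.
  H_3: rank ker ∂_3 − rank ∂_4 = (5 − 4) − 0 = 1, and there is no ∂_4, so H_3 ≅ Z.

(K is a triangulation of the 3-sphere S^3.)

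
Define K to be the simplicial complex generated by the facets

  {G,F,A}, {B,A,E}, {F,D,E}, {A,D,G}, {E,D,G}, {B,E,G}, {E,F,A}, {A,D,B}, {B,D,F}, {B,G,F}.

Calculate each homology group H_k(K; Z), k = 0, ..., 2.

H_0 = Z,  H_1 = Z/2,  H_2 = 0.

Take the total order A < B < D < E < F < G on the vertex set. Then K (dimension 2) consists of the simplices:

  0-simplices (6): A, B, D, E, F, G
  1-simplices (15): AB, AD, AE, AF, AG, BD, BE, BF, BG, DE, DF, DG, EF, EG, FG
  2-simplices (10): ABD, ABE, ADG, AEF, AFG, BDF, BEG, BFG, DEF, DEG

Hence C_0 ≅ Z^6, C_1 ≅ Z^15, C_2 ≅ Z^10.

∂_1: C_1 → C_0 sends each edge [p,q] (with p < q) to q − p. For instance
  ∂EF = F − E.
The resulting 6×15 matrix has rank 5, and its Smith normal form has invariant factors (1,1,1,1,1).

The boundary map ∂_2: C_2 → C_1 sends each 2-simplex [p,q,r] to [q,r] − [p,r] + [p,q]. For instance
  ∂AEF = EF − AF + AE,
  ∂BFG = FG − BG + BF.
The resulting 15×10 matrix has rank 10, and its Smith normal form has invariant factors (1,1,1,1,1,1,1,1,1,2).

From H_k ≅ ker(∂_k) / im(∂_{k+1}) we obtain:

  H_0: rank C_0 − rank ∂_1 = 6 − 5 = 1, and the invariant factors of ∂_1 are all 1, so H_0 = Z.
  H_1: rank ker ∂_1 − rank ∂_2 = (15 − 5) − 10 = 0, and ∂_2 has invariant factor 2 > 1, so H_1 = Z/2.
  H_2: rank ker ∂_2 − rank ∂_3 = (10 − 10) − 0 = 0, and there is no ∂_3, so H_2 = 0.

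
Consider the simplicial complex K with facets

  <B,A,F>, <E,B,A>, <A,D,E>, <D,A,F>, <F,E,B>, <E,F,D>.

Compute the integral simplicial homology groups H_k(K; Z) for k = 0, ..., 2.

H_0 ≅ Z,  H_1 = 0,  H_2 ≅ Z.

We work with the vertex ordering A < B < D < E < F. The simplices of K, each written with vertices in increasing order, are:

  0-simplices (5): A, B, D, E, F
  1-simplices (9): AB, AD, AE, AF, BE, BF, DE, DF, EF
  2-simplices (6): ABE, ABF, ADE, ADF, BEF, DEF

Hence C_0 ≅ Z^5, C_1 ≅ Z^9, C_2 ≅ Z^6.

Boundary ∂_1: C_1 → C_0 sends each edge [p,q] (with p < q) to q − p.
This gives a 5×9 integer matrix of rank 4; reducing to Smith normal form yields diagonal entries (1,1,1,1).

∂_2: C_2 → C_1 maps a triangle to the signed sum of its edges. For instance
  ∂DEF = EF − DF + DE,
  ∂ABE = BE − AE + AB.
This gives a 9×6 integer matrix of rank 5; reducing to Smith normal form yields diagonal entries (1,1,1,1,1).

Computing H_k = (kernel of ∂_k) / (image of ∂_{k+1}):

  H_0: rank C_0 − rank ∂_1 = 5 − 4 = 1, and the invariant factors of ∂_1 are all 1, so H_0 = Z.
  H_1: rank ker ∂_1 − rank ∂_2 = (9 − 4) − 5 = 0, and the invariant factors of ∂_2 are all 1, so H_1 = 0.
  H_2: rank ker ∂_2 − rank ∂_3 = (6 − 5) − 0 = 1, and there is no ∂_3, so H_2 = Z.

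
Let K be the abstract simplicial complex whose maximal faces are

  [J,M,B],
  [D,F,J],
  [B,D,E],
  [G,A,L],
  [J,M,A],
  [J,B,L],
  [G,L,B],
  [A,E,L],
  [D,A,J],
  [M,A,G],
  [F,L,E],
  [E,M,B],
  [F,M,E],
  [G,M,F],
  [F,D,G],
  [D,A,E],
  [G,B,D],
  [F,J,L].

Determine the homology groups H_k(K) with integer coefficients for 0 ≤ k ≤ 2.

Order the vertices as A < B < D < E < F < G < J < L < M. Listing each simplex with vertices in this order, K has dimension 2 with simplices:

  0-simplices (9): A, B, D, E, F, G, J, L, M
  1-simplices (27): AD, AE, AG, AJ, AL, AM, BD, BE, BG, BJ, BL, BM, DE, DF, DG, DJ, EF, EL, EM, FG, FJ, FL, FM, GL, GM, JL, JM
  2-simplices (18): ADE, ADJ, AEL, AGL, AGM, AJM, BDE, BDG, BEM, BGL, BJL, BJM, DFG, DFJ, EFL, EFM, FGM, FJL

so the chain groups are C_0 ≅ Z^9, C_1 ≅ Z^27, C_2 ≅ Z^18.

The boundary map ∂_1: C_1 → C_0 maps an edge to its endpoints' difference, ∂[p,q] = q − p.
The 9×27 boundary matrix has rank 8 and Smith normal form diag(1,1,1,1,1,1,1,1).

The boundary map ∂_2: C_2 → C_1 maps a triangle to the signed sum of its edges. For instance
  ∂DFG = FG − DG + DF,
  ∂AGM = GM − AM + AG.
As a 27×18 matrix over Z this has rank 17, with invariant factors (1,1,1,1,1,1,1,1,1,1,1,1,1,1,1,1,1).

From H_k ≅ ker(∂_k) / im(∂_{k+1}) we obtain:

  H_0: rank C_0 − rank ∂_1 = 9 − 8 = 1, and the invariant factors of ∂_1 are all 1, so H_0 = Z.
  H_1: rank ker ∂_1 − rank ∂_2 = (27 − 8) − 17 = 2, and the invariant factors of ∂_2 are all 1, so H_1 = Z^2.
  H_2: rank ker ∂_2 − rank ∂_3 = (18 − 17) − 0 = 1, and there is no ∂_3, so H_2 = Z.

As a check, the Euler characteristic is 9 − 27 + 18 = 0, which agrees with 1 − 2 + 1 = 0.

H_0 = Z,  H_1 = Z^2,  H_2 = Z.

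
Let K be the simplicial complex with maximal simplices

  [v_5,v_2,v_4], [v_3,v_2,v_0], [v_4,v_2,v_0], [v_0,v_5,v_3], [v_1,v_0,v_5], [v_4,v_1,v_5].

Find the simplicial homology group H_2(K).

Order the vertices as v_0 < v_1 < v_2 < v_3 < v_4 < v_5. Listing each simplex with vertices in this order, K has dimension 2 with simplices:

  0-simplices (6): [v_0], [v_1], [v_2], [v_3], [v_4], [v_5]
  1-simplices (12): [v_0,v_1], [v_0,v_2], [v_0,v_3], [v_0,v_4], [v_0,v_5], [v_1,v_4], [v_1,v_5], [v_2,v_3], [v_2,v_4], [v_2,v_5], [v_3,v_5], [v_4,v_5]
  2-simplices (6): [v_0,v_1,v_5], [v_0,v_2,v_3], [v_0,v_2,v_4], [v_0,v_3,v_5], [v_1,v_4,v_5], [v_2,v_4,v_5]

Hence C_0 ≅ Z^6, C_1 ≅ Z^12, C_2 ≅ Z^6.

The boundary map ∂_1: C_1 → C_0 sends each edge [p,q] (with p < q) to q − p. For instance
  ∂[v_2,v_3] = [v_3] − [v_2].
The 6×12 boundary matrix has rank 5 and Smith normal form diag(1,1,1,1,1).

∂_2: C_2 → C_1 acts by ∂[p,q,r] = [q,r] − [p,r] + [p,q]. For instance
  ∂[v_0,v_1,v_5] = [v_1,v_5] − [v_0,v_5] + [v_0,v_1],
  ∂[v_0,v_2,v_3] = [v_2,v_3] − [v_0,v_3] + [v_0,v_2].
As a 12×6 matrix over Z this has rank 6, with invariant factors (1,1,1,1,1,1).

Reading off H_k = ker ∂_k / im ∂_{k+1}:

  H_2: rank ker ∂_2 − rank ∂_3 = (6 − 6) − 0 = 0, and there is no ∂_3, so H_2 = 0.

(K is a triangulation of the cylinder S^1 x I.)

H_2 ≅ 0.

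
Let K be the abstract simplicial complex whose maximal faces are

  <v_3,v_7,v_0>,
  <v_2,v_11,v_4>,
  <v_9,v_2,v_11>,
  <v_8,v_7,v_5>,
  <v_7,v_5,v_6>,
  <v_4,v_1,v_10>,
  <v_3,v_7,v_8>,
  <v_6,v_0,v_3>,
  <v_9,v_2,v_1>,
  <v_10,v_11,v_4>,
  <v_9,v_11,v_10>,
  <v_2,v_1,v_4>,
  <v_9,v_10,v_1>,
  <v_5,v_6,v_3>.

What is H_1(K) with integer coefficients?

H_1 = Z.

Take the total order v_0 < v_1 < v_2 < v_3 < v_4 < v_5 < v_6 < v_7 < v_8 < v_9 < v_10 < v_11 on the vertex set. Then K (dimension 2) consists of the simplices:

  0-simplices (12): [v_0], [v_1], [v_2], [v_3], [v_4], [v_5], [v_6], [v_7], [v_8], [v_9], [v_10], [v_11]
  1-simplices (24): (24 of them)
  2-simplices (14): (14 of them)

so the chain groups are C_0 ≅ Z^12, C_1 ≅ Z^24, C_2 ≅ Z^14.

The boundary map ∂_1: C_1 → C_0 is given by ∂[p,q] = [q] − [p]. For instance
  ∂[v_3,v_8] = [v_8] − [v_3].
The resulting 12×24 matrix has rank 10, and its Smith normal form has invariant factors (1,1,1,1,1,1,1,1,1,1).

The boundary map ∂_2: C_2 → C_1 acts by ∂[p,q,r] = [q,r] − [p,r] + [p,q]. For instance
  ∂[v_4,v_10,v_11] = [v_10,v_11] − [v_4,v_11] + [v_4,v_10],
  ∂[v_5,v_6,v_7] = [v_6,v_7] − [v_5,v_7] + [v_5,v_6].
The 24×14 boundary matrix has rank 13 and Smith normal form diag(1,1,1,1,1,1,1,1,1,1,1,1,1).

Now H_k = ker ∂_k / im ∂_{k+1}, so:

  H_1: rank ker ∂_1 − rank ∂_2 = (24 − 10) − 13 = 1, and the invariant factors of ∂_2 are all 1, so H_1 = Z.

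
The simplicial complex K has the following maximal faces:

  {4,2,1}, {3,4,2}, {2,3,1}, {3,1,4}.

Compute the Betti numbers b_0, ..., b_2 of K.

Order the vertices as 1 < 2 < 3 < 4. Listing each simplex with vertices in this order, K has dimension 2 with simplices:

  0-simplices (4): [1], [2], [3], [4]
  1-simplices (6): [1,2], [1,3], [1,4], [2,3], [2,4], [3,4]
  2-simplices (4): [1,2,3], [1,2,4], [1,3,4], [2,3,4]

so the chain groups are C_0 ≅ Z^4, C_1 ≅ Z^6, C_2 ≅ Z^4.

∂_1: C_1 → C_0 is given by ∂[p,q] = [q] − [p]. For instance
  ∂[2,4] = [4] − [2].
The 4×6 boundary matrix has rank 3 and Smith normal form diag(1,1,1).

∂_2: C_2 → C_1 sends each 2-simplex [p,q,r] to [q,r] − [p,r] + [p,q]. For instance
  ∂[2,3,4] = [3,4] − [2,4] + [2,3],
  ∂[1,2,4] = [2,4] − [1,4] + [1,2].
The resulting 6×4 matrix has rank 3, and its Smith normal form has invariant factors (1,1,1).

Computing H_k = (kernel of ∂_k) / (image of ∂_{k+1}):

  H_0: rank C_0 − rank ∂_1 = 4 − 3 = 1, and the invariant factors of ∂_1 are all 1, so H_0 = Z.
  H_1: rank ker ∂_1 − rank ∂_2 = (6 − 3) − 3 = 0, and the invariant factors of ∂_2 are all 1, so H_1 = 0.
  H_2: rank ker ∂_2 − rank ∂_3 = (4 − 3) − 0 = 1, and there is no ∂_3, so H_2 = Z.

Hence the Betti numbers are b_0 = 1, b_1 = 0, b_2 = 1.

b_0 = 1, b_1 = 0, b_2 = 1.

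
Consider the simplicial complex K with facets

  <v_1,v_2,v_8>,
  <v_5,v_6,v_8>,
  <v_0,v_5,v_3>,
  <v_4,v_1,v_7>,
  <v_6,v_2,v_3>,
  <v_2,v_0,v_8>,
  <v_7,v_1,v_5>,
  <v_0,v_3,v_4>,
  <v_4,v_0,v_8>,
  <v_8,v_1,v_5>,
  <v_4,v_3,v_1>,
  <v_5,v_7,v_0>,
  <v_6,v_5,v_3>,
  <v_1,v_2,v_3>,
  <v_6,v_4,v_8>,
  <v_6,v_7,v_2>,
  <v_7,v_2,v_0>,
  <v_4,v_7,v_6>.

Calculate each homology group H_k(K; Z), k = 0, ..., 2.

H_0 ≅ Z,  H_1 ≅ Z^2,  H_2 ≅ Z.

Fix the vertex order v_0 < v_1 < v_2 < v_3 < v_4 < v_5 < v_6 < v_7 < v_8 and write every simplex with vertices in increasing order. Then dim K = 2 and the simplices of K are:

  0-simplices (9): [v_0], [v_1], [v_2], [v_3], [v_4], [v_5], [v_6], [v_7], [v_8]
  1-simplices (27): (27 of them)
  2-simplices (18): (18 of them)

so the chain groups are C_0 ≅ Z^9, C_1 ≅ Z^27, C_2 ≅ Z^18.

The boundary map ∂_1: C_1 → C_0 is given by ∂[p,q] = [q] − [p]. For instance
  ∂[v_1,v_5] = [v_5] − [v_1].
The resulting 9×27 matrix has rank 8, and its Smith normal form has invariant factors (1,1,1,1,1,1,1,1).

The boundary map ∂_2: C_2 → C_1 acts by ∂[p,q,r] = [q,r] − [p,r] + [p,q]. For instance
  ∂[v_2,v_3,v_6] = [v_3,v_6] − [v_2,v_6] + [v_2,v_3],
  ∂[v_0,v_2,v_7] = [v_2,v_7] − [v_0,v_7] + [v_0,v_2].
The resulting 27×18 matrix has rank 17, and its Smith normal form has invariant factors (1,1,1,1,1,1,1,1,1,1,1,1,1,1,1,1,1).

Reading off H_k = ker ∂_k / im ∂_{k+1}:

  H_0: rank C_0 − rank ∂_1 = 9 − 8 = 1, and the invariant factors of ∂_1 are all 1, so H_0 ≅ Z.
  H_1: rank ker ∂_1 − rank ∂_2 = (27 − 8) − 17 = 2, and the invariant factors of ∂_2 are all 1, so H_1 ≅ Z^2.
  H_2: rank ker ∂_2 − rank ∂_3 = (18 − 17) − 0 = 1, and there is no ∂_3, so H_2 ≅ Z.

As a check, the Euler characteristic is 9 − 27 + 18 = 0, which agrees with 1 − 2 + 1 = 0.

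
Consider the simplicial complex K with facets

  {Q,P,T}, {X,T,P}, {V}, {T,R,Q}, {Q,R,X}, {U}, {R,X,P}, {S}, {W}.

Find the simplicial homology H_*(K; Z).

H_0 = Z^5,  H_1 = Z,  H_2 = 0.

Take the total order P < Q < R < S < T < U < V < W < X on the vertex set. Then K (dimension 2) consists of the simplices:

  0-simplices (9): P, Q, R, S, T, U, V, W, X
  1-simplices (10): PQ, PR, PT, PX, QR, QT, QX, RT, RX, TX
  2-simplices (5): PQT, PRX, PTX, QRT, QRX

giving chain groups C_0 ≅ Z^9, C_1 ≅ Z^10, C_2 ≅ Z^5.

The boundary map ∂_1: C_1 → C_0 sends each edge [p,q] (with p < q) to q − p. For instance
  ∂PT = T − P.
The 9×10 boundary matrix has rank 4 and Smith normal form diag(1,1,1,1).

Boundary ∂_2: C_2 → C_1 acts by ∂[p,q,r] = [q,r] − [p,r] + [p,q]. For instance
  ∂QRX = RX − QX + QR,
  ∂QRT = RT − QT + QR.
As a 10×5 matrix over Z this has rank 5, with invariant factors (1,1,1,1,1).

Computing H_k = (kernel of ∂_k) / (image of ∂_{k+1}):

  H_0: rank C_0 − rank ∂_1 = 9 − 4 = 5, and the invariant factors of ∂_1 are all 1, so H_0 = Z^5.
  H_1: rank ker ∂_1 − rank ∂_2 = (10 − 4) − 5 = 1, and the invariant factors of ∂_2 are all 1, so H_1 = Z.
  H_2: rank ker ∂_2 − rank ∂_3 = (5 − 5) − 0 = 0, and there is no ∂_3, so H_2 = 0.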